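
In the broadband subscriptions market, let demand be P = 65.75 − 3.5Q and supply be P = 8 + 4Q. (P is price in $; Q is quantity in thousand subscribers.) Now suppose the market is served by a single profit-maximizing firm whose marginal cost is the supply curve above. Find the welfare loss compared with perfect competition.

Competitive equilibrium: 65.75 − 3.5Q = 8 + 4Q → Q* = 7.7, P* = 38.8.
Marginal revenue: MR = 65.75 − 7Q. Set MR = MC: 65.75 − 7Q = 8 + 4Q → Q_m = 5.25.
Price P_m = 65.75 − 3.5·5.25 = 47.375; MC(Q_m) = 8 + 4·5.25 = 29.
Competitive Q* = 7.7, so ΔQ = 2.45; wedge = 47.375 − 29 = 18.375.
Deadweight loss = ½ × 2.45 × 18.375 = $22.51 thousand.

$22.51 thousand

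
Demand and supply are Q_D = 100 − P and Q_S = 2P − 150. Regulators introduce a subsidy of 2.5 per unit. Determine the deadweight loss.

In inverse form: demand P = 100 − Q, supply P = 75 + 0.5Q.
Competitive equilibrium: 100 − Q = 75 + 0.5Q → Q* = 16.6667, P* = 83.3333.
The subsidy lowers effective supply by 2.5: P = 72.5 + 0.5Q.
New quantity: 100 − Q = 72.5 + 0.5Q → Q' = 18.3333.
Overproduction ΔQ = 18.3333 − 16.6667 = 1.6666; wedge = subsidy = 2.5.
The triangle = ½ × 1.6666 × 2.5 = 2.08.

2.08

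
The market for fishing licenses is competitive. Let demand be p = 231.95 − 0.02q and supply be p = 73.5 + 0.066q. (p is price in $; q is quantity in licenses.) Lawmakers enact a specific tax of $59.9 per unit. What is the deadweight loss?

Competitive equilibrium: 231.95 − 0.02q = 73.5 + 0.066q → q* = 1842.44186, p* = 195.10116.
With the tax, the buyer price exceeds the seller price by 59.9: (231.95 − 0.02q) − (73.5 + 0.066q) = 59.9 → q' = 1145.93023.
Δq = 1842.44186 − 1145.93023 = 696.51163; the wedge equals the tax, 59.9.
Welfare loss = ½ × 696.51163 × 59.9 = $20860.52.

$20860.52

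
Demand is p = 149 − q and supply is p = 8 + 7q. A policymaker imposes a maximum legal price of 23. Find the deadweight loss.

Competitive equilibrium: 149 − q = 8 + 7q → q* = 17.625, p* = 131.375.
At the ceiling p = 23, quantity supplied = (23 − 8)/7 = 2.14286.
Willingness to pay at q' = 2.14286: 149 − 1·2.14286 = 146.85714.
Δq = 17.625 − 2.14286 = 15.48214; wedge = 146.85714 − 23 = 123.85714.
The triangle = ½ × 15.48214 × 123.85714 = 958.79.

958.79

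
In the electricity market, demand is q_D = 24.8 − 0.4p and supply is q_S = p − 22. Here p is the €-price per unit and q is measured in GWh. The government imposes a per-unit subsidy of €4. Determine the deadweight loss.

€2.29

In inverse form: demand p = 62 − 2.5q, supply p = 22 + q.
Competitive equilibrium: 62 − 2.5q = 22 + q → q* = 11.4286, p* = 33.4286.
The subsidy lowers effective supply by 4: p = 18 + q.
New quantity: 62 − 2.5q = 18 + q → q' = 12.5714.
Overproduction Δq = 12.5714 − 11.4286 = 1.1428; wedge = subsidy = 4.
Welfare loss = ½ × 1.1428 × 4 = €2.29.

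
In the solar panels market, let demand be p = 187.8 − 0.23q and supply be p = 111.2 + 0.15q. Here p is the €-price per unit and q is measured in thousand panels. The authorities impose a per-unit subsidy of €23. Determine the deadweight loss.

€696.05 thousand

Competitive equilibrium: 187.8 − 0.23q = 111.2 + 0.15q → q* = 201.5789, p* = 141.4368.
The subsidy lowers effective supply by 23: p = 88.2 + 0.15q.
New quantity: 187.8 − 0.23q = 88.2 + 0.15q → q' = 262.1053.
Overproduction Δq = 262.1053 − 201.5789 = 60.5264; wedge = subsidy = 23.
Deadweight loss = ½ × 60.5264 × 23 = €696.05 thousand.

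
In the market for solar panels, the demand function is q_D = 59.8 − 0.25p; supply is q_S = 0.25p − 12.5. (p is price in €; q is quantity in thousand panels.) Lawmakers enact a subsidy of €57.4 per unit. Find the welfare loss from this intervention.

In inverse form: demand p = 239.2 − 4q, supply p = 50 + 4q.
Competitive equilibrium: 239.2 − 4q = 50 + 4q → q* = 23.65, p* = 144.6.
The subsidy lowers effective supply by 57.4: p = 4q − 7.4.
New quantity: 239.2 − 4q = 4q − 7.4 → q' = 30.825.
Overproduction Δq = 30.825 − 23.65 = 7.175; wedge = subsidy = 57.4.
Welfare loss = ½ × 7.175 × 57.4 = €205.92 thousand.

€205.92 thousand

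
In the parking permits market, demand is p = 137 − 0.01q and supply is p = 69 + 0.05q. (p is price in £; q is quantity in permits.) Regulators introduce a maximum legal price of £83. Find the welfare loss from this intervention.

£21845.33

Competitive equilibrium: 137 − 0.01q = 69 + 0.05q → q* = 1133.3333, p* = 125.6667.
At the ceiling p = 83, quantity supplied = (83 − 69)/0.05 = 280.
Willingness to pay at q' = 280: 137 − 0.01·280 = 134.2.
Δq = 1133.3333 − 280 = 853.3333; wedge = 134.2 − 83 = 51.2.
Welfare loss = ½ × 853.3333 × 51.2 = £21845.33.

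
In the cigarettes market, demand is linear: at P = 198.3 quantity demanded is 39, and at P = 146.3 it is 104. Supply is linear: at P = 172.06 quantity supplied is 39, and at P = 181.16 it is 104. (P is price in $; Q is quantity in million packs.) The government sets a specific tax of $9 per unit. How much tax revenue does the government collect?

$516.06 million

Demand slope = (146.3 − 198.3)/(104 − 39) = −0.8, so P = 229.5 − 0.8Q.
Supply slope = (181.16 − 172.06)/(104 − 39) = 0.14, so P = 166.6 + 0.14Q.
Competitive equilibrium: 229.5 − 0.8Q = 166.6 + 0.14Q → Q* = 66.9149, P* = 175.9681.
With the tax, the buyer price exceeds the seller price by 9: (229.5 − 0.8Q) − (166.6 + 0.14Q) = 9 → Q' = 57.3404.
Tax revenue = 9 × 57.3404 = $516.06 million.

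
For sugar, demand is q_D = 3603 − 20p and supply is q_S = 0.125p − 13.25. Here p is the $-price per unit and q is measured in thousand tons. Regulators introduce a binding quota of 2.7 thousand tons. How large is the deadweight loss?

In inverse form: demand p = 180.15 − 0.05q, supply p = 106 + 8q.
Competitive equilibrium: 180.15 − 0.05q = 106 + 8q → q* = 9.2112, p* = 179.6894.
At q = 2.7: demand price = 180.15 − 0.05·2.7 = 180.015; supply price = 106 + 8·2.7 = 127.6.
Δq = 9.2112 − 2.7 = 6.5112; wedge = 180.015 − 127.6 = 52.415.
Welfare loss = ½ × 6.5112 × 52.415 = $170.64 thousand.

$170.64 thousand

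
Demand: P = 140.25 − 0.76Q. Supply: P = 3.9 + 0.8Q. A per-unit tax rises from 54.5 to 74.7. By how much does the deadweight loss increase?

Competitive equilibrium: 140.25 − 0.76Q = 3.9 + 0.8Q → Q* = 87.4038, P* = 73.8231.
For a per-unit tax t: ΔQ = t/1.56, so DWL = ½·t·(t/1.56) = t²/3.12.
At t = 54.5: DWL = 952.003. At t = 74.7: DWL = 1788.49.
Increase = 1788.49 − 952.003 = 836.49.

836.49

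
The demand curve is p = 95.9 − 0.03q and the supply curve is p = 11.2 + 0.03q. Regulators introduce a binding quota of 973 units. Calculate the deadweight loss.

5772.85

Competitive equilibrium: 95.9 − 0.03q = 11.2 + 0.03q → q* = 1411.6667, p* = 53.55.
At q = 973: demand price = 95.9 − 0.03·973 = 66.71; supply price = 11.2 + 0.03·973 = 40.39.
Δq = 1411.6667 − 973 = 438.6667; wedge = 66.71 − 40.39 = 26.32.
The triangle = ½ × 438.6667 × 26.32 = 5772.85.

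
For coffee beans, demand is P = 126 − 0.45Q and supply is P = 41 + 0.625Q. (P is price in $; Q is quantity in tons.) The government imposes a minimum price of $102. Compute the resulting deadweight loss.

$356.02

Competitive equilibrium: 126 − 0.45Q = 41 + 0.625Q → Q* = 79.0698, P* = 90.4186.
At the floor P = 102, quantity demanded = (126 − 102)/0.45 = 53.3333.
Sellers' marginal cost at Q' = 53.3333: 41 + 0.625·53.3333 = 74.3333.
ΔQ = 79.0698 − 53.3333 = 25.7365; wedge = 102 − 74.3333 = 27.6667.
Welfare loss = ½ × 25.7365 × 27.6667 = $356.02.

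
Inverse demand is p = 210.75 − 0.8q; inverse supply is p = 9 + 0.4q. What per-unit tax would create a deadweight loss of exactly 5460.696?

Competitive equilibrium: 210.75 − 0.8q = 9 + 0.4q → q* = 168.125, p* = 76.25.
A tax t gives Δq = t/1.2 and wedge t, so DWL = t²/2.4.
t²/2.4 = 5460.696 → t² = 13105.6704 → t = 114.48.

114.48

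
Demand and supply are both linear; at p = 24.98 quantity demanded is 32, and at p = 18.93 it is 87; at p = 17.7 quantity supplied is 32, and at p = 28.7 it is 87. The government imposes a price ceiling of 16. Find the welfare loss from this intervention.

Demand slope = (18.93 − 24.98)/(87 − 32) = −0.11, so p = 28.5 − 0.11q.
Supply slope = (28.7 − 17.7)/(87 − 32) = 0.2, so p = 11.3 + 0.2q.
Competitive equilibrium: 28.5 − 0.11q = 11.3 + 0.2q → q* = 55.4839, p* = 22.3968.
At the ceiling p = 16, quantity supplied = (16 − 11.3)/0.2 = 23.5.
Willingness to pay at q' = 23.5: 28.5 − 0.11·23.5 = 25.915.
Δq = 55.4839 − 23.5 = 31.9839; wedge = 25.915 − 16 = 9.915.
The triangle = ½ × 31.9839 × 9.915 = 158.56.

158.56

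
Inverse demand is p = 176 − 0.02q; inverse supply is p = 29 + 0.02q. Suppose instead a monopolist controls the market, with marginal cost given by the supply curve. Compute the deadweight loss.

Competitive equilibrium: 176 − 0.02q = 29 + 0.02q → q* = 3675, p* = 102.5.
Marginal revenue: MR = 176 − 0.04q. Set MR = MC: 176 − 0.04q = 29 + 0.02q → q_m = 2450.
Price p_m = 176 − 0.02·2450 = 127; MC(q_m) = 29 + 0.02·2450 = 78.
Competitive q* = 3675, so Δq = 1225; wedge = 127 − 78 = 49.
Welfare loss = ½ × 1225 × 49 = 30012.50.

30012.50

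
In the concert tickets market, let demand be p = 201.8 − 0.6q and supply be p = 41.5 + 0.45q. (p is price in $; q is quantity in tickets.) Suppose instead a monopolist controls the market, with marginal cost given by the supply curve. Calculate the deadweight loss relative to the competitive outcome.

Competitive equilibrium: 201.8 − 0.6q = 41.5 + 0.45q → q* = 152.66667, p* = 110.2.
Marginal revenue: MR = 201.8 − 1.2q. Set MR = MC: 201.8 − 1.2q = 41.5 + 0.45q → q_m = 97.15152.
Price p_m = 201.8 − 0.6·97.15152 = 143.50909; MC(q_m) = 41.5 + 0.45·97.15152 = 85.21818.
Competitive q* = 152.66667, so Δq = 55.51515; wedge = 143.50909 − 85.21818 = 58.29091.
Deadweight loss = ½ × 55.51515 × 58.29091 = $1618.01.

$1618.01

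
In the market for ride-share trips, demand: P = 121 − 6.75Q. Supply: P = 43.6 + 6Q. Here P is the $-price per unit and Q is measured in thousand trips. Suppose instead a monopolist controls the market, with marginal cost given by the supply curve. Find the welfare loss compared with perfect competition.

Competitive equilibrium: 121 − 6.75Q = 43.6 + 6Q → Q* = 6.0706, P* = 80.0235.
Marginal revenue: MR = 121 − 13.5Q. Set MR = MC: 121 − 13.5Q = 43.6 + 6Q → Q_m = 3.9692.
Price P_m = 121 − 6.75·3.9692 = 94.2079; MC(Q_m) = 43.6 + 6·3.9692 = 67.4152.
Competitive Q* = 6.0706, so ΔQ = 2.1014; wedge = 94.2079 − 67.4152 = 26.7927.
Welfare loss = ½ × 2.1014 × 26.7927 = $28.15 thousand.

$28.15 thousand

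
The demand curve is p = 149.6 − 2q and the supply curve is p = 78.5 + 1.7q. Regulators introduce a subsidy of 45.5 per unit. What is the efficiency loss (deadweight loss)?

279.76

Competitive equilibrium: 149.6 − 2q = 78.5 + 1.7q → q* = 19.2162, p* = 111.1676.
The subsidy lowers effective supply by 45.5: p = 33 + 1.7q.
New quantity: 149.6 − 2q = 33 + 1.7q → q' = 31.5135.
Overproduction Δq = 31.5135 − 19.2162 = 12.2973; wedge = subsidy = 45.5.
Deadweight loss = ½ × 12.2973 × 45.5 = 279.76.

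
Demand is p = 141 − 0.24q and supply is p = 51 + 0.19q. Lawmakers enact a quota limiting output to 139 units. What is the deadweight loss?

1062.62

Competitive equilibrium: 141 − 0.24q = 51 + 0.19q → q* = 209.3023, p* = 90.7674.
At q = 139: demand price = 141 − 0.24·139 = 107.64; supply price = 51 + 0.19·139 = 77.41.
Δq = 209.3023 − 139 = 70.3023; wedge = 107.64 − 77.41 = 30.23.
DWL = ½ × 70.3023 × 30.23 = 1062.62.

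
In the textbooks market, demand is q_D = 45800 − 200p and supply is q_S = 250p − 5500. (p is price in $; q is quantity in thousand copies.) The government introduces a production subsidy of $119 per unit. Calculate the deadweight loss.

In inverse form: demand p = 229 − 0.005q, supply p = 22 + 0.004q.
Competitive equilibrium: 229 − 0.005q = 22 + 0.004q → q* = 23000, p* = 114.
The subsidy lowers effective supply by 119: p = 0.004q − 97.
New quantity: 229 − 0.005q = 0.004q − 97 → q' = 36222.2222.
Overproduction Δq = 36222.2222 − 23000 = 13222.2222; wedge = subsidy = 119.
Deadweight loss = ½ × 13222.2222 × 119 = $786722.22 thousand.

$786722.22 thousand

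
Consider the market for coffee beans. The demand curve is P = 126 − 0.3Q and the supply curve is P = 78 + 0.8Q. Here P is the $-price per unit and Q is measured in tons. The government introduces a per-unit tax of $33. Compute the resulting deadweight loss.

Competitive equilibrium: 126 − 0.3Q = 78 + 0.8Q → Q* = 43.6364, P* = 112.9091.
With the tax, the buyer price exceeds the seller price by 33: (126 − 0.3Q) − (78 + 0.8Q) = 33 → Q' = 13.6364.
ΔQ = 43.6364 − 13.6364 = 30; the wedge equals the tax, 33.
Welfare loss = ½ × 30 × 33 = $495.

$495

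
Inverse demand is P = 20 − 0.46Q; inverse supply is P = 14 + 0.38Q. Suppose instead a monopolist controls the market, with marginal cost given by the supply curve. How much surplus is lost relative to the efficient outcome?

2.68

Competitive equilibrium: 20 − 0.46Q = 14 + 0.38Q → Q* = 7.1429, P* = 16.7143.
Marginal revenue: MR = 20 − 0.92Q. Set MR = MC: 20 − 0.92Q = 14 + 0.38Q → Q_m = 4.6154.
Price P_m = 20 − 0.46·4.6154 = 17.8769; MC(Q_m) = 14 + 0.38·4.6154 = 15.7539.
Competitive Q* = 7.1429, so ΔQ = 2.5275; wedge = 17.8769 − 15.7539 = 2.123.
Deadweight loss = ½ × 2.5275 × 2.123 = 2.68.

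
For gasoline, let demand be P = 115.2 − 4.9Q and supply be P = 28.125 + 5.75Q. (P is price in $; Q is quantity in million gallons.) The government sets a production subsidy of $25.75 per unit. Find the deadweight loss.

Competitive equilibrium: 115.2 − 4.9Q = 28.125 + 5.75Q → Q* = 8.1761, P* = 75.1373.
The subsidy lowers effective supply by 25.75: P = 2.375 + 5.75Q.
New quantity: 115.2 − 4.9Q = 2.375 + 5.75Q → Q' = 10.5939.
Overproduction ΔQ = 10.5939 − 8.1761 = 2.4178; wedge = subsidy = 25.75.
Deadweight loss = ½ × 2.4178 × 25.75 = $31.13 million.

$31.13 million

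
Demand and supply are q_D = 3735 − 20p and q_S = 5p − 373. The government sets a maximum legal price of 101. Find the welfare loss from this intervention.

12529.445

In inverse form: demand p = 186.75 − 0.05q, supply p = 74.6 + 0.2q.
Competitive equilibrium: 186.75 − 0.05q = 74.6 + 0.2q → q* = 448.6, p* = 164.32.
At the ceiling p = 101, quantity supplied = (101 − 74.6)/0.2 = 132.
Willingness to pay at q' = 132: 186.75 − 0.05·132 = 180.15.
Δq = 448.6 − 132 = 316.6; wedge = 180.15 − 101 = 79.15.
The triangle = ½ × 316.6 × 79.15 = 12529.445.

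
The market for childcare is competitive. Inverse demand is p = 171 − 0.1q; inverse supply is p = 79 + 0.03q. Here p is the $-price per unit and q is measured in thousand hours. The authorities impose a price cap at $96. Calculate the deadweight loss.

Competitive equilibrium: 171 − 0.1q = 79 + 0.03q → q* = 707.692308, p* = 100.230769.
At the ceiling p = 96, quantity supplied = (96 − 79)/0.03 = 566.666667.
Willingness to pay at q' = 566.666667: 171 − 0.1·566.666667 = 114.333333.
Δq = 707.692308 − 566.666667 = 141.025641; wedge = 114.333333 − 96 = 18.333333.
The triangle = ½ × 141.025641 × 18.333333 = $1292.74 thousand.

$1292.74 thousand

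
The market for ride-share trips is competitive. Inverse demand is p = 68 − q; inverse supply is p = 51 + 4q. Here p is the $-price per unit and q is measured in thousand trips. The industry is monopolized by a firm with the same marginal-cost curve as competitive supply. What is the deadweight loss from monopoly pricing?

$0.80 thousand

Competitive equilibrium: 68 − q = 51 + 4q → q* = 3.4, p* = 64.6.
Marginal revenue: MR = 68 − 2q. Set MR = MC: 68 − 2q = 51 + 4q → q_m = 2.8333.
Price p_m = 68 − 1·2.8333 = 65.1667; MC(q_m) = 51 + 4·2.8333 = 62.3332.
Competitive q* = 3.4, so Δq = 0.5667; wedge = 65.1667 − 62.3332 = 2.8335.
DWL = ½ × 0.5667 × 2.8335 = $0.80 thousand.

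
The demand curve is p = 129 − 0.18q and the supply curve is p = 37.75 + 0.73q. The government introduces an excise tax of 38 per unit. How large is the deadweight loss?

Competitive equilibrium: 129 − 0.18q = 37.75 + 0.73q → q* = 100.2747, p* = 110.9505.
With the tax, the buyer price exceeds the seller price by 38: (129 − 0.18q) − (37.75 + 0.73q) = 38 → q' = 58.5165.
Δq = 100.2747 − 58.5165 = 41.7582; the wedge equals the tax, 38.
The triangle = ½ × 41.7582 × 38 = 793.41.

793.41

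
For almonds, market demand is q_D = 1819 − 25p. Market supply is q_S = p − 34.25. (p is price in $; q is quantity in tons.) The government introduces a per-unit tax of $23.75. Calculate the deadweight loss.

In inverse form: demand p = 72.76 − 0.04q, supply p = 34.25 + q.
Competitive equilibrium: 72.76 − 0.04q = 34.25 + q → q* = 37.0288, p* = 71.2788.
With the tax, the buyer price exceeds the seller price by 23.75: (72.76 − 0.04q) − (34.25 + q) = 23.75 → q' = 14.1923.
Δq = 37.0288 − 14.1923 = 22.8365; the wedge equals the tax, 23.75.
Welfare loss = ½ × 22.8365 × 23.75 = $271.18.

$271.18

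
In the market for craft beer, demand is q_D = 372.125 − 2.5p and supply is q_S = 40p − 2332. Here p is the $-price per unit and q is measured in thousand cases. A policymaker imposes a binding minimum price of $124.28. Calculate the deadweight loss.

In inverse form: demand p = 148.85 − 0.4q, supply p = 58.3 + 0.025q.
Competitive equilibrium: 148.85 − 0.4q = 58.3 + 0.025q → q* = 213.0588, p* = 63.6265.
At the floor p = 124.28, quantity demanded = (148.85 − 124.28)/0.4 = 61.425.
Sellers' marginal cost at q' = 61.425: 58.3 + 0.025·61.425 = 59.8356.
Δq = 213.0588 − 61.425 = 151.6338; wedge = 124.28 − 59.8356 = 64.4444.
Deadweight loss = ½ × 151.6338 × 64.4444 = $4885.97 thousand.

$4885.97 thousand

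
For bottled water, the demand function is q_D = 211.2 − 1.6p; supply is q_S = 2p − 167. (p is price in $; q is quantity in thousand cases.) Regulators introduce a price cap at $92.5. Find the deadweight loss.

In inverse form: demand p = 132 − 0.625q, supply p = 83.5 + 0.5q.
Competitive equilibrium: 132 − 0.625q = 83.5 + 0.5q → q* = 43.1111, p* = 105.0556.
At the ceiling p = 92.5, quantity supplied = (92.5 − 83.5)/0.5 = 18.
Willingness to pay at q' = 18: 132 − 0.625·18 = 120.75.
Δq = 43.1111 − 18 = 25.1111; wedge = 120.75 − 92.5 = 28.25.
The triangle = ½ × 25.1111 × 28.25 = $354.69 thousand.

$354.69 thousand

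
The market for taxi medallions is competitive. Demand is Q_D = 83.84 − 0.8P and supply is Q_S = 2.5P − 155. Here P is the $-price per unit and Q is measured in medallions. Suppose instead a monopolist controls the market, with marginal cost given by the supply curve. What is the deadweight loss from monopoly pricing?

$103.13

In inverse form: demand P = 104.8 − 1.25Q, supply P = 62 + 0.4Q.
Competitive equilibrium: 104.8 − 1.25Q = 62 + 0.4Q → Q* = 25.9394, P* = 72.3758.
Marginal revenue: MR = 104.8 − 2.5Q. Set MR = MC: 104.8 − 2.5Q = 62 + 0.4Q → Q_m = 14.7586.
Price P_m = 104.8 − 1.25·14.7586 = 86.3518; MC(Q_m) = 62 + 0.4·14.7586 = 67.9034.
Competitive Q* = 25.9394, so ΔQ = 11.1808; wedge = 86.3518 − 67.9034 = 18.4484.
DWL = ½ × 11.1808 × 18.4484 = $103.13.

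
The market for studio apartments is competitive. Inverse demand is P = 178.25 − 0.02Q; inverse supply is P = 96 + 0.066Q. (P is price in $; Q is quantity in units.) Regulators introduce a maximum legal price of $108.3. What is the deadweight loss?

$25496.80

Competitive equilibrium: 178.25 − 0.02Q = 96 + 0.066Q → Q* = 956.39535, P* = 159.12209.
At the ceiling P = 108.3, quantity supplied = (108.3 − 96)/0.066 = 186.36364.
Willingness to pay at Q' = 186.36364: 178.25 − 0.02·186.36364 = 174.52273.
ΔQ = 956.39535 − 186.36364 = 770.03171; wedge = 174.52273 − 108.3 = 66.22273.
Deadweight loss = ½ × 770.03171 × 66.22273 = $25496.80.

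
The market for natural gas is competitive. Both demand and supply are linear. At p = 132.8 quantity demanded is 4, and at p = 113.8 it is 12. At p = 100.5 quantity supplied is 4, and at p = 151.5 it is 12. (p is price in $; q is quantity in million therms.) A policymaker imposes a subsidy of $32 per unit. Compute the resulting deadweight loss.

$58.51 million

Demand slope = (113.8 − 132.8)/(12 − 4) = −2.375, so p = 142.3 − 2.375q.
Supply slope = (151.5 − 100.5)/(12 − 4) = 6.375, so p = 75 + 6.375q.
Competitive equilibrium: 142.3 − 2.375q = 75 + 6.375q → q* = 7.69143, p* = 124.03286.
The subsidy lowers effective supply by 32: p = 43 + 6.375q.
New quantity: 142.3 − 2.375q = 43 + 6.375q → q' = 11.34857.
Overproduction Δq = 11.34857 − 7.69143 = 3.65714; wedge = subsidy = 32.
DWL = ½ × 3.65714 × 32 = $58.51 million.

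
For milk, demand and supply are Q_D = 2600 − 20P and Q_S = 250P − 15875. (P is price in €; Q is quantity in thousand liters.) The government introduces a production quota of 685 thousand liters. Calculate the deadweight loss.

In inverse form: demand P = 130 − 0.05Q, supply P = 63.5 + 0.004Q.
Competitive equilibrium: 130 − 0.05Q = 63.5 + 0.004Q → Q* = 1231.4815, P* = 68.4259.
At Q = 685: demand price = 130 − 0.05·685 = 95.75; supply price = 63.5 + 0.004·685 = 66.24.
ΔQ = 1231.4815 − 685 = 546.4815; wedge = 95.75 − 66.24 = 29.51.
Welfare loss = ½ × 546.4815 × 29.51 = €8063.33 thousand.

€8063.33 thousand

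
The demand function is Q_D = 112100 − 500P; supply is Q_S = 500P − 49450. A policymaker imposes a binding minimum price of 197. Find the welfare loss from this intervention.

In inverse form: demand P = 224.2 − 0.002Q, supply P = 98.9 + 0.002Q.
Competitive equilibrium: 224.2 − 0.002Q = 98.9 + 0.002Q → Q* = 31325, P* = 161.55.
At the floor P = 197, quantity demanded = (224.2 − 197)/0.002 = 13600.
Sellers' marginal cost at Q' = 13600: 98.9 + 0.002·13600 = 126.1.
ΔQ = 31325 − 13600 = 17725; wedge = 197 − 126.1 = 70.9.
The triangle = ½ × 17725 × 70.9 = 628351.25.

628351.25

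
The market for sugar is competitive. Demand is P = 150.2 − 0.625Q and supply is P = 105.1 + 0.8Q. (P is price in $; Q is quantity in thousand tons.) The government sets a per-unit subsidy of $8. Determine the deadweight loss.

Competitive equilibrium: 150.2 − 0.625Q = 105.1 + 0.8Q → Q* = 31.6491, P* = 130.4193.
The subsidy lowers effective supply by 8: P = 97.1 + 0.8Q.
New quantity: 150.2 − 0.625Q = 97.1 + 0.8Q → Q' = 37.2632.
Overproduction ΔQ = 37.2632 − 31.6491 = 5.6141; wedge = subsidy = 8.
Welfare loss = ½ × 5.6141 × 8 = $22.46 thousand.

$22.46 thousand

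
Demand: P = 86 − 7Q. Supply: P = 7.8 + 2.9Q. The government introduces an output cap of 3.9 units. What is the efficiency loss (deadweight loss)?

Competitive equilibrium: 86 − 7Q = 7.8 + 2.9Q → Q* = 7.899, P* = 30.7071.
At Q = 3.9: demand price = 86 − 7·3.9 = 58.7; supply price = 7.8 + 2.9·3.9 = 19.11.
ΔQ = 7.899 − 3.9 = 3.999; wedge = 58.7 − 19.11 = 39.59.
The triangle = ½ × 3.999 × 39.59 = 79.16.

79.16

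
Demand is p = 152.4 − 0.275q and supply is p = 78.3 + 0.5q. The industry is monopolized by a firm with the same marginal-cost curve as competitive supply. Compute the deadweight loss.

242.99

Competitive equilibrium: 152.4 − 0.275q = 78.3 + 0.5q → q* = 95.6129, p* = 126.1065.
Marginal revenue: MR = 152.4 − 0.55q. Set MR = MC: 152.4 − 0.55q = 78.3 + 0.5q → q_m = 70.5714.
Price p_m = 152.4 − 0.275·70.5714 = 132.9929; MC(q_m) = 78.3 + 0.5·70.5714 = 113.5857.
Competitive q* = 95.6129, so Δq = 25.0415; wedge = 132.9929 − 113.5857 = 19.4072.
Deadweight loss = ½ × 25.0415 × 19.4072 = 242.99.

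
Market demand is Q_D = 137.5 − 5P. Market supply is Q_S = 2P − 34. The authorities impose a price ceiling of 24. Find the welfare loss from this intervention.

0.35

In inverse form: demand P = 27.5 − 0.2Q, supply P = 17 + 0.5Q.
Competitive equilibrium: 27.5 − 0.2Q = 17 + 0.5Q → Q* = 15, P* = 24.5.
At the ceiling P = 24, quantity supplied = (24 − 17)/0.5 = 14.
Willingness to pay at Q' = 14: 27.5 − 0.2·14 = 24.7.
ΔQ = 15 − 14 = 1; wedge = 24.7 − 24 = 0.7.
The triangle = ½ × 1 × 0.7 = 0.35.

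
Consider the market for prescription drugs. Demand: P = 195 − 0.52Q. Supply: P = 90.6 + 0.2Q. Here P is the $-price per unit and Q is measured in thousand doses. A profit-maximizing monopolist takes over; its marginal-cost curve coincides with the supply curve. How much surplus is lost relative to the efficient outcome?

Competitive equilibrium: 195 − 0.52Q = 90.6 + 0.2Q → Q* = 145, P* = 119.6.
Marginal revenue: MR = 195 − 1.04Q. Set MR = MC: 195 − 1.04Q = 90.6 + 0.2Q → Q_m = 84.19355.
Price P_m = 195 − 0.52·84.19355 = 151.21935; MC(Q_m) = 90.6 + 0.2·84.19355 = 107.43871.
Competitive Q* = 145, so ΔQ = 60.80645; wedge = 151.21935 − 107.43871 = 43.78064.
Deadweight loss = ½ × 60.80645 × 43.78064 = $1331.07 thousand.

$1331.07 thousand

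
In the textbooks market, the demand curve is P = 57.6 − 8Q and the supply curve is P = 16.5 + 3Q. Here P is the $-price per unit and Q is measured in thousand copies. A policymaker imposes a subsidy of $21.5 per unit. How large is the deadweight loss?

$21.01 thousand

Competitive equilibrium: 57.6 − 8Q = 16.5 + 3Q → Q* = 3.7364, P* = 27.7091.
The subsidy lowers effective supply by 21.5: P = 3Q − 5.
New quantity: 57.6 − 8Q = 3Q − 5 → Q' = 5.6909.
Overproduction ΔQ = 5.6909 − 3.7364 = 1.9545; wedge = subsidy = 21.5.
Welfare loss = ½ × 1.9545 × 21.5 = $21.01 thousand.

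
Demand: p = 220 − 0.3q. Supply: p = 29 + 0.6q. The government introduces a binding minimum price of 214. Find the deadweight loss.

Competitive equilibrium: 220 − 0.3q = 29 + 0.6q → q* = 212.2222, p* = 156.3333.
At the floor p = 214, quantity demanded = (220 − 214)/0.3 = 20.
Sellers' marginal cost at q' = 20: 29 + 0.6·20 = 41.
Δq = 212.2222 − 20 = 192.2222; wedge = 214 − 41 = 173.
Deadweight loss = ½ × 192.2222 × 173 = 16627.22.

16627.22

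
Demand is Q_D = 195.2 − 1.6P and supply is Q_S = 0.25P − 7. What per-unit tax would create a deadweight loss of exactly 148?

37

In inverse form: demand P = 122 − 0.625Q, supply P = 28 + 4Q.
Competitive equilibrium: 122 − 0.625Q = 28 + 4Q → Q* = 20.3243, P* = 109.2973.
A tax t gives ΔQ = t/4.625 and wedge t, so DWL = t²/9.25.
t²/9.25 = 148 → t² = 1369 → t = 37.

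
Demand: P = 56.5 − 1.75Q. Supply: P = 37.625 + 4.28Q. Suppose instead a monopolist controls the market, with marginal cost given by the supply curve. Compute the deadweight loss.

Competitive equilibrium: 56.5 − 1.75Q = 37.625 + 4.28Q → Q* = 3.1302, P* = 51.0222.
Marginal revenue: MR = 56.5 − 3.5Q. Set MR = MC: 56.5 − 3.5Q = 37.625 + 4.28Q → Q_m = 2.4261.
Price P_m = 56.5 − 1.75·2.4261 = 52.2543; MC(Q_m) = 37.625 + 4.28·2.4261 = 48.0087.
Competitive Q* = 3.1302, so ΔQ = 0.7041; wedge = 52.2543 − 48.0087 = 4.2456.
DWL = ½ × 0.7041 × 4.2456 = 1.49.

1.49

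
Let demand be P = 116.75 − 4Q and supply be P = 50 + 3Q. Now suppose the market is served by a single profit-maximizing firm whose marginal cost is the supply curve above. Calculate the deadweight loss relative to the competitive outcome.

Competitive equilibrium: 116.75 − 4Q = 50 + 3Q → Q* = 9.5357, P* = 78.6071.
Marginal revenue: MR = 116.75 − 8Q. Set MR = MC: 116.75 − 8Q = 50 + 3Q → Q_m = 6.0682.
Price P_m = 116.75 − 4·6.0682 = 92.4772; MC(Q_m) = 50 + 3·6.0682 = 68.2046.
Competitive Q* = 9.5357, so ΔQ = 3.4675; wedge = 92.4772 − 68.2046 = 24.2726.
Deadweight loss = ½ × 3.4675 × 24.2726 = 42.08.

42.08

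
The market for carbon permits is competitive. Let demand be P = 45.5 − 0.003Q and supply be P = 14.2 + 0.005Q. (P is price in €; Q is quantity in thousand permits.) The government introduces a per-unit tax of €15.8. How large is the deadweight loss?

€15602.50 thousand

Competitive equilibrium: 45.5 − 0.003Q = 14.2 + 0.005Q → Q* = 3912.5, P* = 33.7625.
With the tax, the buyer price exceeds the seller price by 15.8: (45.5 − 0.003Q) − (14.2 + 0.005Q) = 15.8 → Q' = 1937.5.
ΔQ = 3912.5 − 1937.5 = 1975; the wedge equals the tax, 15.8.
Welfare loss = ½ × 1975 × 15.8 = €15602.50 thousand.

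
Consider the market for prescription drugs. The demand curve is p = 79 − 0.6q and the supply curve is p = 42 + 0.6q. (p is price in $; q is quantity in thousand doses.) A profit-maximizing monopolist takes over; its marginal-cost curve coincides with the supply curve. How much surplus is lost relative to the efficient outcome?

Competitive equilibrium: 79 − 0.6q = 42 + 0.6q → q* = 30.8333, p* = 60.5.
Marginal revenue: MR = 79 − 1.2q. Set MR = MC: 79 − 1.2q = 42 + 0.6q → q_m = 20.5556.
Price p_m = 79 − 0.6·20.5556 = 66.6666; MC(q_m) = 42 + 0.6·20.5556 = 54.3334.
Competitive q* = 30.8333, so Δq = 10.2777; wedge = 66.6666 − 54.3334 = 12.3332.
Deadweight loss = ½ × 10.2777 × 12.3332 = $63.38 thousand.

$63.38 thousand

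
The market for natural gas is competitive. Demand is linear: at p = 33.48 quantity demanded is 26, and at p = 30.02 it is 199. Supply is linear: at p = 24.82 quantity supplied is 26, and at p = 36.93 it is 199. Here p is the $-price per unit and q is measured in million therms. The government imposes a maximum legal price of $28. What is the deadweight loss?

$116.10 million

Demand slope = (30.02 − 33.48)/(199 − 26) = −0.02, so p = 34 − 0.02q.
Supply slope = (36.93 − 24.82)/(199 − 26) = 0.07, so p = 23 + 0.07q.
Competitive equilibrium: 34 − 0.02q = 23 + 0.07q → q* = 122.2222, p* = 31.5556.
At the ceiling p = 28, quantity supplied = (28 − 23)/0.07 = 71.4286.
Willingness to pay at q' = 71.4286: 34 − 0.02·71.4286 = 32.5714.
Δq = 122.2222 − 71.4286 = 50.7936; wedge = 32.5714 − 28 = 4.5714.
DWL = ½ × 50.7936 × 4.5714 = $116.10 million.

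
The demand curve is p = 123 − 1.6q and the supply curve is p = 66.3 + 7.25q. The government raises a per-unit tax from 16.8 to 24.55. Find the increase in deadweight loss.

Competitive equilibrium: 123 − 1.6q = 66.3 + 7.25q → q* = 6.4068, p* = 112.7492.
For a per-unit tax t: Δq = t/8.85, so DWL = ½·t·(t/8.85) = t²/17.7.
At t = 16.8: DWL = 15.946. At t = 24.55: DWL = 34.051.
Increase = 34.051 − 15.946 = 18.11.

18.11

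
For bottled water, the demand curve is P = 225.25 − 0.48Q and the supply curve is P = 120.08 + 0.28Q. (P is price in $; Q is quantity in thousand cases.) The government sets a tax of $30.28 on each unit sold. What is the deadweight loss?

$603.21 thousand

Competitive equilibrium: 225.25 − 0.48Q = 120.08 + 0.28Q → Q* = 138.3816, P* = 158.8268.
With the tax, the buyer price exceeds the seller price by 30.28: (225.25 − 0.48Q) − (120.08 + 0.28Q) = 30.28 → Q' = 98.5395.
ΔQ = 138.3816 − 98.5395 = 39.8421; the wedge equals the tax, 30.28.
DWL = ½ × 39.8421 × 30.28 = $603.21 thousand.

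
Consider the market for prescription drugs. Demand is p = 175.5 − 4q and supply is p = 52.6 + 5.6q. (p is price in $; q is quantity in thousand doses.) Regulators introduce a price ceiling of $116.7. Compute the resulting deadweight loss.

$8.82 thousand

Competitive equilibrium: 175.5 − 4q = 52.6 + 5.6q → q* = 12.8021, p* = 124.2917.
At the ceiling p = 116.7, quantity supplied = (116.7 − 52.6)/5.6 = 11.4464.
Willingness to pay at q' = 11.4464: 175.5 − 4·11.4464 = 129.7144.
Δq = 12.8021 − 11.4464 = 1.3557; wedge = 129.7144 − 116.7 = 13.0144.
Welfare loss = ½ × 1.3557 × 13.0144 = $8.82 thousand.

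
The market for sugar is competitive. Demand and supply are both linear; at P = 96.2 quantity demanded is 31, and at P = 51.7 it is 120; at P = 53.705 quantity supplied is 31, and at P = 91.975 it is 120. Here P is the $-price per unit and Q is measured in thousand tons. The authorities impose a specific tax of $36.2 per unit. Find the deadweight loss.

$704.54 thousand

Demand slope = (51.7 − 96.2)/(120 − 31) = −0.5, so P = 111.7 − 0.5Q.
Supply slope = (91.975 − 53.705)/(120 − 31) = 0.43, so P = 40.375 + 0.43Q.
Competitive equilibrium: 111.7 − 0.5Q = 40.375 + 0.43Q → Q* = 76.6935, P* = 73.3532.
With the tax, the buyer price exceeds the seller price by 36.2: (111.7 − 0.5Q) − (40.375 + 0.43Q) = 36.2 → Q' = 37.7688.
ΔQ = 76.6935 − 37.7688 = 38.9247; the wedge equals the tax, 36.2.
DWL = ½ × 38.9247 × 36.2 = $704.54 thousand.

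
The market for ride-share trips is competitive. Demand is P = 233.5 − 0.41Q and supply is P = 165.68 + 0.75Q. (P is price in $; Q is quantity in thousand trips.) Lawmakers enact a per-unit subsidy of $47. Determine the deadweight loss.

$952.16 thousand

Competitive equilibrium: 233.5 − 0.41Q = 165.68 + 0.75Q → Q* = 58.4655, P* = 209.5291.
The subsidy lowers effective supply by 47: P = 118.68 + 0.75Q.
New quantity: 233.5 − 0.41Q = 118.68 + 0.75Q → Q' = 98.9828.
Overproduction ΔQ = 98.9828 − 58.4655 = 40.5173; wedge = subsidy = 47.
The triangle = ½ × 40.5173 × 47 = $952.16 thousand.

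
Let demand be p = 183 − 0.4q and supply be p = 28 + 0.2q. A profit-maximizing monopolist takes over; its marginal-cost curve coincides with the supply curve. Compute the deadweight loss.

3203.33

Competitive equilibrium: 183 − 0.4q = 28 + 0.2q → q* = 258.3333, p* = 79.6667.
Marginal revenue: MR = 183 − 0.8q. Set MR = MC: 183 − 0.8q = 28 + 0.2q → q_m = 155.
Price p_m = 183 − 0.4·155 = 121; MC(q_m) = 28 + 0.2·155 = 59.
Competitive q* = 258.3333, so Δq = 103.3333; wedge = 121 − 59 = 62.
Welfare loss = ½ × 103.3333 × 62 = 3203.33.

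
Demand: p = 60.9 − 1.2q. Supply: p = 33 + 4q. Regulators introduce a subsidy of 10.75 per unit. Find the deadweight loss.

11.11

Competitive equilibrium: 60.9 − 1.2q = 33 + 4q → q* = 5.3654, p* = 54.4615.
The subsidy lowers effective supply by 10.75: p = 22.25 + 4q.
New quantity: 60.9 − 1.2q = 22.25 + 4q → q' = 7.4327.
Overproduction Δq = 7.4327 − 5.3654 = 2.0673; wedge = subsidy = 10.75.
Welfare loss = ½ × 2.0673 × 10.75 = 11.11.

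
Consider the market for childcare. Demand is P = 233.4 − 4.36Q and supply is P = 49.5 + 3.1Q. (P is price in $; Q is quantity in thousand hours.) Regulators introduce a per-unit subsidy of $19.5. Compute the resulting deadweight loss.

Competitive equilibrium: 233.4 − 4.36Q = 49.5 + 3.1Q → Q* = 24.6515, P* = 125.9196.
The subsidy lowers effective supply by 19.5: P = 30 + 3.1Q.
New quantity: 233.4 − 4.36Q = 30 + 3.1Q → Q' = 27.2654.
Overproduction ΔQ = 27.2654 − 24.6515 = 2.6139; wedge = subsidy = 19.5.
Deadweight loss = ½ × 2.6139 × 19.5 = $25.49 thousand.

$25.49 thousand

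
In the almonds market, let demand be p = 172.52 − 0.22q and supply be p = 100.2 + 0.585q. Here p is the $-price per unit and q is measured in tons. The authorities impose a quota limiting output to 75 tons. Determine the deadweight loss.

$88.62

Competitive equilibrium: 172.52 − 0.22q = 100.2 + 0.585q → q* = 89.8385, p* = 152.7555.
At q = 75: demand price = 172.52 − 0.22·75 = 156.02; supply price = 100.2 + 0.585·75 = 144.075.
Δq = 89.8385 − 75 = 14.8385; wedge = 156.02 − 144.075 = 11.945.
Welfare loss = ½ × 14.8385 × 11.945 = $88.62.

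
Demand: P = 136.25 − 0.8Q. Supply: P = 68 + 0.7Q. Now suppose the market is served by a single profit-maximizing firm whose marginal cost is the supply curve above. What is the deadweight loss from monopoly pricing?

Competitive equilibrium: 136.25 − 0.8Q = 68 + 0.7Q → Q* = 45.5, P* = 99.85.
Marginal revenue: MR = 136.25 − 1.6Q. Set MR = MC: 136.25 − 1.6Q = 68 + 0.7Q → Q_m = 29.6739.
Price P_m = 136.25 − 0.8·29.6739 = 112.5109; MC(Q_m) = 68 + 0.7·29.6739 = 88.7717.
Competitive Q* = 45.5, so ΔQ = 15.8261; wedge = 112.5109 − 88.7717 = 23.7392.
DWL = ½ × 15.8261 × 23.7392 = 187.85.

187.85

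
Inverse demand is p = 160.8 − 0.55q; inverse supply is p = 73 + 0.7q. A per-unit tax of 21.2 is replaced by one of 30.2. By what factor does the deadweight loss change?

Competitive equilibrium: 160.8 − 0.55q = 73 + 0.7q → q* = 70.24, p* = 122.168.
For a per-unit tax t: Δq = t/1.25, so DWL = ½·t·(t/1.25) = t²/2.5.
At t = 21.2: DWL = 179.776. At t = 30.2: DWL = 364.816.
Ratio = (30.2/21.2)² = 2.029.

2.029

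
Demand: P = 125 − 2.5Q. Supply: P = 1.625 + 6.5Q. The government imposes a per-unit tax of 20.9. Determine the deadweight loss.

24.27

Competitive equilibrium: 125 − 2.5Q = 1.625 + 6.5Q → Q* = 13.7083, P* = 90.7292.
With the tax, the buyer price exceeds the seller price by 20.9: (125 − 2.5Q) − (1.625 + 6.5Q) = 20.9 → Q' = 11.3861.
ΔQ = 13.7083 − 11.3861 = 2.3222; the wedge equals the tax, 20.9.
Welfare loss = ½ × 2.3222 × 20.9 = 24.27.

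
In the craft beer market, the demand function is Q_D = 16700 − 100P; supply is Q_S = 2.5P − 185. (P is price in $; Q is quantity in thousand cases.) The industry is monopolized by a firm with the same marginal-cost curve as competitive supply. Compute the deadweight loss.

In inverse form: demand P = 167 − 0.01Q, supply P = 74 + 0.4Q.
Competitive equilibrium: 167 − 0.01Q = 74 + 0.4Q → Q* = 226.8293, P* = 164.7317.
Marginal revenue: MR = 167 − 0.02Q. Set MR = MC: 167 − 0.02Q = 74 + 0.4Q → Q_m = 221.4286.
Price P_m = 167 − 0.01·221.4286 = 164.7857; MC(Q_m) = 74 + 0.4·221.4286 = 162.5714.
Competitive Q* = 226.8293, so ΔQ = 5.4007; wedge = 164.7857 − 162.5714 = 2.2143.
The triangle = ½ × 5.4007 × 2.2143 = $5.98 thousand.

$5.98 thousand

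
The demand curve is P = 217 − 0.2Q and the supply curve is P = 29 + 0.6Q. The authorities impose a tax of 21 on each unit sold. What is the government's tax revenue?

4383.75

Competitive equilibrium: 217 − 0.2Q = 29 + 0.6Q → Q* = 235, P* = 170.
With the tax, the buyer price exceeds the seller price by 21: (217 − 0.2Q) − (29 + 0.6Q) = 21 → Q' = 208.75.
Tax revenue = 21 × 208.75 = 4383.75.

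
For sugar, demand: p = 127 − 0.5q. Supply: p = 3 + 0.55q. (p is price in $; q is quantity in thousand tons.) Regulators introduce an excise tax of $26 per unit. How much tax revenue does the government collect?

$2426.67 thousand

Competitive equilibrium: 127 − 0.5q = 3 + 0.55q → q* = 118.0952, p* = 67.9524.
With the tax, the buyer price exceeds the seller price by 26: (127 − 0.5q) − (3 + 0.55q) = 26 → q' = 93.3333.
Tax revenue = 26 × 93.3333 = $2426.67 thousand.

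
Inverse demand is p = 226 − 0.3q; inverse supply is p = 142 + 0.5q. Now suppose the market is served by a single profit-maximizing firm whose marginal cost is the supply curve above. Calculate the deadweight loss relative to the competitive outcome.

Competitive equilibrium: 226 − 0.3q = 142 + 0.5q → q* = 105, p* = 194.5.
Marginal revenue: MR = 226 − 0.6q. Set MR = MC: 226 − 0.6q = 142 + 0.5q → q_m = 76.3636.
Price p_m = 226 − 0.3·76.3636 = 203.0909; MC(q_m) = 142 + 0.5·76.3636 = 180.1818.
Competitive q* = 105, so Δq = 28.6364; wedge = 203.0909 − 180.1818 = 22.9091.
Deadweight loss = ½ × 28.6364 × 22.9091 = 328.02.

328.02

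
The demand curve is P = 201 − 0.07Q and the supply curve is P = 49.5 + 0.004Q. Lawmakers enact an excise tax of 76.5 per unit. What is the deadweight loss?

39542.23

Competitive equilibrium: 201 − 0.07Q = 49.5 + 0.004Q → Q* = 2047.2973, P* = 57.6892.
With the tax, the buyer price exceeds the seller price by 76.5: (201 − 0.07Q) − (49.5 + 0.004Q) = 76.5 → Q' = 1013.5135.
ΔQ = 2047.2973 − 1013.5135 = 1033.7838; the wedge equals the tax, 76.5.
Deadweight loss = ½ × 1033.7838 × 76.5 = 39542.23.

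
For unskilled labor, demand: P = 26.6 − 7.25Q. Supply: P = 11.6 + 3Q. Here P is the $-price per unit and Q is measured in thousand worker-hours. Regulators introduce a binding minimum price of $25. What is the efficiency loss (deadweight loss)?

$7.91 thousand

Competitive equilibrium: 26.6 − 7.25Q = 11.6 + 3Q → Q* = 1.4634, P* = 15.9902.
At the floor P = 25, quantity demanded = (26.6 − 25)/7.25 = 0.2207.
Sellers' marginal cost at Q' = 0.2207: 11.6 + 3·0.2207 = 12.2621.
ΔQ = 1.4634 − 0.2207 = 1.2427; wedge = 25 − 12.2621 = 12.7379.
Welfare loss = ½ × 1.2427 × 12.7379 = $7.91 thousand.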